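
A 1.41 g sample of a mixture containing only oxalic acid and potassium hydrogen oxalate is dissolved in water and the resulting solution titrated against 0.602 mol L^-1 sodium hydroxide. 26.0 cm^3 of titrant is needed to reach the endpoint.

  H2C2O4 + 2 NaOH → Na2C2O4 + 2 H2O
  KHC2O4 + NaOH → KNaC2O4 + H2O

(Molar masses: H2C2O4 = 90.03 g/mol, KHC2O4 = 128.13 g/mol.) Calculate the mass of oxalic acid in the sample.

0.323 g

n(NaOH) = 0.0260 × 0.602 = 0.0157 mol
Let x = n(H2C2O4), y = n(KHC2O4).
Titrant: 2x + 1y = 0.0157;  mass: 90.03x + 128.13y = 1.41
Solving, x = 3.58 × 10^-3 mol, y = 8.49 × 10^-3 mol
mass of H2C2O4 = 3.58 × 10^-3 × 90.03 = 0.323 g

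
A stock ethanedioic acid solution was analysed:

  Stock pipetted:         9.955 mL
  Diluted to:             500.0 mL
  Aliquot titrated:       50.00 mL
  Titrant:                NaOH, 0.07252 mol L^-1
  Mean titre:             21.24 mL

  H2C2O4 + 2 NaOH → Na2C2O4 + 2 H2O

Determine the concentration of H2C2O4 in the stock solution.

n(NaOH) = 0.02124 × 0.07252 = 1.540 × 10^-3 mol
From the 1:2 ratio, n(H2C2O4) in the aliquot = 1/2 × 1.540 × 10^-3 = 7.702 × 10^-4 mol
[H2C2O4]_dilute = 7.702 × 10^-4 / 0.05000 = 0.01540 mol/L
Dilution factor = 500.0 / 9.955 = 50.23
[H2C2O4]_stock = 0.01540 × 50.23 = 0.7736 mol/L

0.7736 mol/L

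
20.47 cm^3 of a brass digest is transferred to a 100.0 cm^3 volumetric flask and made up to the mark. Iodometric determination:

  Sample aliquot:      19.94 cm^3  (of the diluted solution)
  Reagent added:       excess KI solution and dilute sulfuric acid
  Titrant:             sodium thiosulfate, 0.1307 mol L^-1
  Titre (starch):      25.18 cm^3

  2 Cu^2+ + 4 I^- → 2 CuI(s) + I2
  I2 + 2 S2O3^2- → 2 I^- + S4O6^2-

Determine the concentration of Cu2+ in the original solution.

0.8063 mol/L

n(S2O3^2-) = 0.02518 × 0.1307 = 3.291 × 10^-3 mol
n(I2) = n(S2O3^2-)/2 = 1.646 × 10^-3 mol
From the 2:1 ratio, n(Cu2+) in the aliquot = 2/1 × 1.646 × 10^-3 = 3.291 × 10^-3 mol
[Cu2+]_dilute = 3.291 × 10^-3 / 0.01994 = 0.1650 mol/L
[Cu2+]_original = 0.1650 × 100.0/20.47 = 0.8063 mol/L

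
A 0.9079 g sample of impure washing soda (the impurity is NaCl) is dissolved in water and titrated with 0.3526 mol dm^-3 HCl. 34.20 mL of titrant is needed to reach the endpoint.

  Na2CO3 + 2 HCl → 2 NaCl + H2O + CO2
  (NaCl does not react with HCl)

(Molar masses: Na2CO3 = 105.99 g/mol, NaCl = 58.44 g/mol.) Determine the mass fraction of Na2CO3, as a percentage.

n(HCl) = 0.03420 × 0.3526 = 0.01206 mol
Let x = n(Na2CO3), y = n(NaCl).
Titrant: 2x = 0.01206;  mass: 105.99x + 58.44y = 0.9079
Solving, x = 6.029 × 10^-3 mol, y = 4.600 × 10^-3 mol
mass of Na2CO3 = 6.029 × 10^-3 × 105.99 = 0.6391 g
% Na2CO3 = 0.6391 / 0.9079 × 100 = 70.39 %

70.39 %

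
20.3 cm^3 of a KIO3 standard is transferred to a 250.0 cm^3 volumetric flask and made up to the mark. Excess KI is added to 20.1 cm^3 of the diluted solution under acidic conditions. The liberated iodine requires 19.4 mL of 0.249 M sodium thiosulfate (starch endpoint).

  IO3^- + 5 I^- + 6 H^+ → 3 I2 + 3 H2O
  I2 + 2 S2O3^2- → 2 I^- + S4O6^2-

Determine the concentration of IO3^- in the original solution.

0.493 M

n(S2O3^2-) = 0.0194 × 0.249 = 4.83 × 10^-3 mol
n(I2) = n(S2O3^2-)/2 = 2.42 × 10^-3 mol
From the 1:3 ratio, n(IO3^-) in the aliquot = 1/3 × 2.42 × 10^-3 = 8.05 × 10^-4 mol
[IO3^-]_dilute = 8.05 × 10^-4 / 0.0201 = 0.0401 mol/L
[IO3^-]_original = 0.0401 × 250.0/20.3 = 0.493 mol/L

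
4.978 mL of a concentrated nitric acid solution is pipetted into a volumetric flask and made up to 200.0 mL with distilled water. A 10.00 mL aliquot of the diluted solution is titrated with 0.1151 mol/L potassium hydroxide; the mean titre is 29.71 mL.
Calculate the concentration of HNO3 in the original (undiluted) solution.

13.74 mol/L

HNO3 + KOH → KNO3 + H2O
n(KOH) = 0.02971 × 0.1151 = 3.420 × 10^-3 mol
n(HNO3) in the aliquot = 3.420 × 10^-3 mol (1:1 ratio)
[HNO3]_dilute = 3.420 × 10^-3 / 0.01000 = 0.3420 mol/L
Dilution factor = 200.0 / 4.978 = 40.18
[HNO3]_stock = 0.3420 × 40.18 = 13.74 mol/L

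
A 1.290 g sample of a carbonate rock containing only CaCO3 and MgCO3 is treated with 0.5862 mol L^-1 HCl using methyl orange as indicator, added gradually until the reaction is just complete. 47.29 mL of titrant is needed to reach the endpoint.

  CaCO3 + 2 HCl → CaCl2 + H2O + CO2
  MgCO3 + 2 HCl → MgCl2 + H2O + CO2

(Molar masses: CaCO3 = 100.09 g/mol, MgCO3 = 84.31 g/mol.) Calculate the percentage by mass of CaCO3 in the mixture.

59.69 %

n(HCl) = 0.04729 × 0.5862 = 0.02772 mol
Let x = n(CaCO3), y = n(MgCO3).
Titrant: 2x + 2y = 0.02772;  mass: 100.09x + 84.31y = 1.290
Solving, x = 7.694 × 10^-3 mol, y = 6.167 × 10^-3 mol
mass of CaCO3 = 7.694 × 10^-3 × 100.09 = 0.7700 g
% CaCO3 = 0.7700 / 1.290 × 100 = 59.69 %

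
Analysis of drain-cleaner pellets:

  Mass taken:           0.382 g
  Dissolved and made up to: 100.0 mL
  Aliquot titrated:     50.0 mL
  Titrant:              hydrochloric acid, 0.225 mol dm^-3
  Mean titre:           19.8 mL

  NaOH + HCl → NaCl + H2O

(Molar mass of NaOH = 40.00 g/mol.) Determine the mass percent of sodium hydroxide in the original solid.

n(HCl) per titration = 0.0198 × 0.225 = 4.46 × 10^-3 mol
n(NaOH) in each aliquot = 4.46 × 10^-3 mol (1:1 ratio)
n(NaOH) in the whole flask = 4.46 × 10^-3 × 100.0/50.0 = 8.91 × 10^-3 mol
mass of NaOH = 8.91 × 10^-3 × 40.00 = 0.356 g
% NaOH = 0.356 / 0.382 × 100 = 93.3 %

93.3 %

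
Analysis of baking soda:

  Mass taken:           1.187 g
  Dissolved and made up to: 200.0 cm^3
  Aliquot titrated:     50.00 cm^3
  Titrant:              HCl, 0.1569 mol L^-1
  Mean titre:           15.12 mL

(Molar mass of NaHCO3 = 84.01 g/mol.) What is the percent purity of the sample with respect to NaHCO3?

67.16 %

NaHCO3 + HCl → NaCl + H2O + CO2
n(HCl) per titration = 0.01512 × 0.1569 = 2.372 × 10^-3 mol
n(NaHCO3) in each aliquot = 2.372 × 10^-3 mol (1:1 ratio)
n(NaHCO3) in the whole flask = 2.372 × 10^-3 × 200.0/50.00 = 9.489 × 10^-3 mol
mass of NaHCO3 = 9.489 × 10^-3 × 84.01 = 0.7972 g
% NaHCO3 = 0.7972 / 1.187 × 100 = 67.16 %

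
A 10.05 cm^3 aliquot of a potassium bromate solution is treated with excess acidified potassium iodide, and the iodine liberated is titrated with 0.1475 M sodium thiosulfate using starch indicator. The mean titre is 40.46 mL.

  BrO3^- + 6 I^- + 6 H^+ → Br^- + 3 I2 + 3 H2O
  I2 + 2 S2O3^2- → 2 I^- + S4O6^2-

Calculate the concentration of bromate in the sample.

n(S2O3^2-) = 0.04046 × 0.1475 = 5.968 × 10^-3 mol
n(I2) = n(S2O3^2-)/2 = 2.984 × 10^-3 mol
From the 1:3 ratio, n(BrO3^-) in the aliquot = 1/3 × 2.984 × 10^-3 = 9.946 × 10^-4 mol
[BrO3^-] = 9.946 × 10^-4 / 0.01005 = 0.09897 mol/L

0.09897 M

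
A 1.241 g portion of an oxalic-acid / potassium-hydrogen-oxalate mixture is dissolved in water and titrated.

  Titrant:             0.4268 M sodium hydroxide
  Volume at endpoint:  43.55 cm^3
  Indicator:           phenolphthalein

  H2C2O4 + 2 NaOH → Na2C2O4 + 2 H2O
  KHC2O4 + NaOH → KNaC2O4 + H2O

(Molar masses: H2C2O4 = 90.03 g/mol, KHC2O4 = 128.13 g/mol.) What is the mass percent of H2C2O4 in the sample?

n(NaOH) = 0.04355 × 0.4268 = 0.01859 mol
Let x = n(H2C2O4), y = n(KHC2O4).
Titrant: 2x + 1y = 0.01859;  mass: 90.03x + 128.13y = 1.241
Solving, x = 6.861 × 10^-3 mol, y = 4.864 × 10^-3 mol
mass of H2C2O4 = 6.861 × 10^-3 × 90.03 = 0.6177 g
% H2C2O4 = 0.6177 / 1.241 × 100 = 49.78 %

49.78 %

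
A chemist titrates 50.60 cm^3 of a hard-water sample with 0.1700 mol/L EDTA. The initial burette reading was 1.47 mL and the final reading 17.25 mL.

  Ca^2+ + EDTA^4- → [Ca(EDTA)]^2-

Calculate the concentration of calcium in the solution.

n(EDTA) = 0.01578 L × 0.1700 mol/L = 2.683 × 10^-3 mol
n(Ca2+) = 2.683 × 10^-3 mol (1:1 mole ratio)
[Ca2+] = 2.683 × 10^-3 mol / 0.05060 L = 0.05302 mol/L

0.05302 mol/L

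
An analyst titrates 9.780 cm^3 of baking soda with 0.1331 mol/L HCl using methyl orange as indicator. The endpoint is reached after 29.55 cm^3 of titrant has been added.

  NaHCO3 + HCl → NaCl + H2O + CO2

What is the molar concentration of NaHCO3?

0.4022 mol/L

n(HCl) = 0.02955 L × 0.1331 mol/L = 3.933 × 10^-3 mol
n(NaHCO3) = 3.933 × 10^-3 mol (1:1 mole ratio)
[NaHCO3] = 3.933 × 10^-3 mol / 0.009780 L = 0.4022 mol/L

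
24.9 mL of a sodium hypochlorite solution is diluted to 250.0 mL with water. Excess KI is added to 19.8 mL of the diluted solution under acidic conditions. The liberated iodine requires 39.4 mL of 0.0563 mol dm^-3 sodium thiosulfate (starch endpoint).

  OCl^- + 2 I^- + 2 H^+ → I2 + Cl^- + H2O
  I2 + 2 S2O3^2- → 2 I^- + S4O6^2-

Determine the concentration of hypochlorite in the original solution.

n(S2O3^2-) = 0.0394 × 0.0563 = 2.22 × 10^-3 mol
n(I2) = n(S2O3^2-)/2 = 1.11 × 10^-3 mol
n(OCl^-) in the aliquot = 1.11 × 10^-3 mol (1:1 ratio)
[OCl^-]_dilute = 1.11 × 10^-3 / 0.0198 = 0.0560 mol/L
[OCl^-]_original = 0.0560 × 250.0/24.9 = 0.562 mol/L

0.562 mol/L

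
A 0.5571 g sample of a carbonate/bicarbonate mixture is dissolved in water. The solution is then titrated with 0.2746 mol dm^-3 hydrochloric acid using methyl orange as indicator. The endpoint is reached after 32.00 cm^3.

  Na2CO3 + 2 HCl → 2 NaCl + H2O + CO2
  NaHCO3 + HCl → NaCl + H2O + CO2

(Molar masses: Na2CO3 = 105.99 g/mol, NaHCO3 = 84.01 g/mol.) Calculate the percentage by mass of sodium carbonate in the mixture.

55.55 %

n(HCl) = 0.03200 × 0.2746 = 8.787 × 10^-3 mol
Let x = n(Na2CO3), y = n(NaHCO3).
Titrant: 2x + 1y = 8.787 × 10^-3;  mass: 105.99x + 84.01y = 0.5571
Solving, x = 2.920 × 10^-3 mol, y = 2.948 × 10^-3 mol
mass of Na2CO3 = 2.920 × 10^-3 × 105.99 = 0.3095 g
% Na2CO3 = 0.3095 / 0.5571 × 100 = 55.55 %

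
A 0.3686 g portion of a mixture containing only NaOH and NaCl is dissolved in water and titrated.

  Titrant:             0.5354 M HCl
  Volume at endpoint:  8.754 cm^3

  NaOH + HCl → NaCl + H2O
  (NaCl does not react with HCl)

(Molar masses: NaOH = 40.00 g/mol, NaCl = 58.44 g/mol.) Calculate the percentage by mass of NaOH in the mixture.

n(HCl) = 0.008754 × 0.5354 = 4.687 × 10^-3 mol
Let x = n(NaOH), y = n(NaCl).
Titrant: 1x = 4.687 × 10^-3;  mass: 40.00x + 58.44y = 0.3686
Solving, x = 4.687 × 10^-3 mol, y = 3.099 × 10^-3 mol
mass of NaOH = 4.687 × 10^-3 × 40.00 = 0.1875 g
% NaOH = 0.1875 / 0.3686 × 100 = 50.86 %

50.86 %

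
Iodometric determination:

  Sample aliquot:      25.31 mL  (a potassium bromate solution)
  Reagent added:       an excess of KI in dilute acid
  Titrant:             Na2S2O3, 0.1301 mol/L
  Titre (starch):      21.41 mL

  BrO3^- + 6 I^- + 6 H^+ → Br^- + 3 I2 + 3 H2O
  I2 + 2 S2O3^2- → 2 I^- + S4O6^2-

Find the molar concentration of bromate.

0.01834 mol/L

n(S2O3^2-) = 0.02141 × 0.1301 = 2.785 × 10^-3 mol
n(I2) = n(S2O3^2-)/2 = 1.393 × 10^-3 mol
From the 1:3 ratio, n(BrO3^-) in the aliquot = 1/3 × 1.393 × 10^-3 = 4.642 × 10^-4 mol
[BrO3^-] = 4.642 × 10^-4 / 0.02531 = 0.01834 mol/L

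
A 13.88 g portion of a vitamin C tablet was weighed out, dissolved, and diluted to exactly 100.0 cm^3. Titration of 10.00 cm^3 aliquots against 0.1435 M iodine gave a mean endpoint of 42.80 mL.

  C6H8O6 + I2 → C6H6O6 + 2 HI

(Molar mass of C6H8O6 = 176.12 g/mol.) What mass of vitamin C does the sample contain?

n(I2) per titration = 0.04280 × 0.1435 = 6.142 × 10^-3 mol
n(C6H8O6) in each aliquot = 6.142 × 10^-3 mol (1:1 ratio)
n(C6H8O6) in the whole flask = 6.142 × 10^-3 × 100.0/10.00 = 0.06142 mol
mass of C6H8O6 = 0.06142 × 176.12 = 10.82 g

10.82 g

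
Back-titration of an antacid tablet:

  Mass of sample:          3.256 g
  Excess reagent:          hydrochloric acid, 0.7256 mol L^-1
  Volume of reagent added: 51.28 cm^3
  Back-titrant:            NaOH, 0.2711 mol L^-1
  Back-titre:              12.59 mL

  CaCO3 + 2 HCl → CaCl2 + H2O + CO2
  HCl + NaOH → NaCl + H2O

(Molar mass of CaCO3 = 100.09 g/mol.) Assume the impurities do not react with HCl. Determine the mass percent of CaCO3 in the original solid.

51.94 %

n(HCl) added = 0.05128 × 0.7256 = 0.03721 mol
n(NaOH) used in back-titration = 0.01259 × 0.2711 = 3.413 × 10^-3 mol
n(HCl) left over = 3.413 × 10^-3 mol (1:1 ratio)
n(HCl) consumed by analyte = 0.03721 − 3.413 × 10^-3 = 0.03380 mol
From the 1:2 ratio, n(CaCO3) = 1/2 × 0.03380 = 0.01690 mol
mass of CaCO3 = 0.01690 × 100.09 = 1.691 g
% CaCO3 = 1.691 / 3.256 × 100 = 51.94 %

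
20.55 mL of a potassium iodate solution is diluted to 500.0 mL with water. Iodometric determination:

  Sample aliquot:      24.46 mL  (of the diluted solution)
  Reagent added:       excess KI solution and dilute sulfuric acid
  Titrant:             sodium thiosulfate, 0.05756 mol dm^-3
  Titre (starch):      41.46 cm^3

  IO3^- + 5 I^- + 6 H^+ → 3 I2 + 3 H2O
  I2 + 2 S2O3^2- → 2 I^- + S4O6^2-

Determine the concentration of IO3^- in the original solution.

0.3956 mol/L

n(S2O3^2-) = 0.04146 × 0.05756 = 2.386 × 10^-3 mol
n(I2) = n(S2O3^2-)/2 = 1.193 × 10^-3 mol
From the 1:3 ratio, n(IO3^-) in the aliquot = 1/3 × 1.193 × 10^-3 = 3.977 × 10^-4 mol
[IO3^-]_dilute = 3.977 × 10^-4 / 0.02446 = 0.01626 mol/L
[IO3^-]_original = 0.01626 × 500.0/20.55 = 0.3956 mol/L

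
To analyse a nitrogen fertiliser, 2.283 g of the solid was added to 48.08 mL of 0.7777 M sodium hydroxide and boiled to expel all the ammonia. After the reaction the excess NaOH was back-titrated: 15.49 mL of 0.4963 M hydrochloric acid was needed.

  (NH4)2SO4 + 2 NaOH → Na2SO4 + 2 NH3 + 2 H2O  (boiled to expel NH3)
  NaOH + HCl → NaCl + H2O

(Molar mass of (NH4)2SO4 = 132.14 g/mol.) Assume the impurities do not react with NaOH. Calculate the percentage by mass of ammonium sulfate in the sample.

85.96 %

n(NaOH) added = 0.04808 × 0.7777 = 0.03739 mol
n(HCl) used in back-titration = 0.01549 × 0.4963 = 7.688 × 10^-3 mol
n(NaOH) left over = 7.688 × 10^-3 mol (1:1 ratio)
n(NaOH) consumed by analyte = 0.03739 − 7.688 × 10^-3 = 0.02970 mol
From the 1:2 ratio, n((NH4)2SO4) = 1/2 × 0.02970 = 0.01485 mol
mass of (NH4)2SO4 = 0.01485 × 132.14 = 1.963 g
% (NH4)2SO4 = 1.963 / 2.283 × 100 = 85.96 %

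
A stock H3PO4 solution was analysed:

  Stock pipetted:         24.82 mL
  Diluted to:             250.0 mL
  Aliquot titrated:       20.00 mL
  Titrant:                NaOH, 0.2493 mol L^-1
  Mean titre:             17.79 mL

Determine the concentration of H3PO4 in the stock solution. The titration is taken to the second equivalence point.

H3PO4 + 2 NaOH → Na2HPO4 + 2 H2O
n(NaOH) = 0.01779 × 0.2493 = 4.435 × 10^-3 mol
From the 1:2 ratio, n(H3PO4) in the aliquot = 1/2 × 4.435 × 10^-3 = 2.218 × 10^-3 mol
[H3PO4]_dilute = 2.218 × 10^-3 / 0.02000 = 0.1109 mol/L
Dilution factor = 250.0 / 24.82 = 10.07
[H3PO4]_stock = 0.1109 × 10.07 = 1.117 mol/L

1.117 mol/L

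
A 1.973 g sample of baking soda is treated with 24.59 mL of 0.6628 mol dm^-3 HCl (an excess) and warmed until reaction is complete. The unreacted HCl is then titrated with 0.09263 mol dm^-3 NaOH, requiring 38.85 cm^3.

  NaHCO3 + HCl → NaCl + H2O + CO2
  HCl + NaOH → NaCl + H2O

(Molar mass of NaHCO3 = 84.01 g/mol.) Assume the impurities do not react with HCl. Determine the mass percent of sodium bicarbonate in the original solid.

n(HCl) added = 0.02459 × 0.6628 = 0.01630 mol
n(NaOH) used in back-titration = 0.03885 × 0.09263 = 3.599 × 10^-3 mol
n(HCl) left over = 3.599 × 10^-3 mol (1:1 ratio)
n(HCl) consumed by analyte = 0.01630 − 3.599 × 10^-3 = 0.01270 mol
n(NaHCO3) = 0.01270 mol (1:1 ratio)
mass of NaHCO3 = 0.01270 × 84.01 = 1.067 g
% NaHCO3 = 1.067 / 1.973 × 100 = 54.07 %

54.07 %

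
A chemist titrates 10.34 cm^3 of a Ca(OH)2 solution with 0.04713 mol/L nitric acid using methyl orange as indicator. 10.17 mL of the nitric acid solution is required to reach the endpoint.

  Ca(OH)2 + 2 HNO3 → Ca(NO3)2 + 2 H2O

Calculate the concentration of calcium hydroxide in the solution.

n(HNO3) = 0.01017 L × 0.04713 mol/L = 4.793 × 10^-4 mol
From the 1:2 mole ratio, n(Ca(OH)2) = 1/2 × 4.793 × 10^-4 = 2.397 × 10^-4 mol
[Ca(OH)2] = 2.397 × 10^-4 mol / 0.01034 L = 0.02318 mol/L

0.02318 mol/L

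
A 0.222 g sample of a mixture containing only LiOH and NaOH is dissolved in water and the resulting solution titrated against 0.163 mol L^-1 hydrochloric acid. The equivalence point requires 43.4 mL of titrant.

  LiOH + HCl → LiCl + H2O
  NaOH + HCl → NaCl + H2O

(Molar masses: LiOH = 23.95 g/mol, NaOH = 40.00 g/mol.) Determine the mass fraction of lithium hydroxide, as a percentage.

n(HCl) = 0.0434 × 0.163 = 7.07 × 10^-3 mol
Let x = n(LiOH), y = n(NaOH).
Titrant: 1x + 1y = 7.07 × 10^-3;  mass: 23.95x + 40.00y = 0.222
Solving, x = 3.80 × 10^-3 mol, y = 3.28 × 10^-3 mol
mass of LiOH = 3.80 × 10^-3 × 23.95 = 0.0910 g
% LiOH = 0.0910 / 0.222 × 100 = 41.0 %

41.0 %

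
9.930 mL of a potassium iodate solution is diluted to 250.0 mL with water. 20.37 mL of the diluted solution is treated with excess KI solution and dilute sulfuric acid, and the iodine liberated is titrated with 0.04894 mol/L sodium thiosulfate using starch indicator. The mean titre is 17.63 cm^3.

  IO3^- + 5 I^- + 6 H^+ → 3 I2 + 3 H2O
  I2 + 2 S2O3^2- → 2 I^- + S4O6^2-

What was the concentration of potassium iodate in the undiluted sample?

n(S2O3^2-) = 0.01763 × 0.04894 = 8.628 × 10^-4 mol
n(I2) = n(S2O3^2-)/2 = 4.314 × 10^-4 mol
From the 1:3 ratio, n(IO3^-) in the aliquot = 1/3 × 4.314 × 10^-4 = 1.438 × 10^-4 mol
[IO3^-]_dilute = 1.438 × 10^-4 / 0.02037 = 0.007060 mol/L
[IO3^-]_original = 0.007060 × 250.0/9.930 = 0.1777 mol/L

0.1777 mol/L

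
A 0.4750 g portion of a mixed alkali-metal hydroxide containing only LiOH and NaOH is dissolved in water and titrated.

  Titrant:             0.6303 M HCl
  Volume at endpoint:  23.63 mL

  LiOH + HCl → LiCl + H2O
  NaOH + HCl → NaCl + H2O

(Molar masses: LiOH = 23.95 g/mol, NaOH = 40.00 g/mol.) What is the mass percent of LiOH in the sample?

n(HCl) = 0.02363 × 0.6303 = 0.01489 mol
Let x = n(LiOH), y = n(NaOH).
Titrant: 1x + 1y = 0.01489;  mass: 23.95x + 40.00y = 0.4750
Solving, x = 7.524 × 10^-3 mol, y = 7.370 × 10^-3 mol
mass of LiOH = 7.524 × 10^-3 × 23.95 = 0.1802 g
% LiOH = 0.1802 / 0.4750 × 100 = 37.94 %

37.94 %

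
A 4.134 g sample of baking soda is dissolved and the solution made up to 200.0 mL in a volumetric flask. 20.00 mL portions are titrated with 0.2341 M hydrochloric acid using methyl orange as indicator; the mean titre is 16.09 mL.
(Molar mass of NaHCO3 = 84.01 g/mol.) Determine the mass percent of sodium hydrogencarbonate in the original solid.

NaHCO3 + HCl → NaCl + H2O + CO2
n(HCl) per titration = 0.01609 × 0.2341 = 3.767 × 10^-3 mol
n(NaHCO3) in each aliquot = 3.767 × 10^-3 mol (1:1 ratio)
n(NaHCO3) in the whole flask = 3.767 × 10^-3 × 200.0/20.00 = 0.03767 mol
mass of NaHCO3 = 0.03767 × 84.01 = 3.164 g
% NaHCO3 = 3.164 / 4.134 × 100 = 76.55 %

76.55 %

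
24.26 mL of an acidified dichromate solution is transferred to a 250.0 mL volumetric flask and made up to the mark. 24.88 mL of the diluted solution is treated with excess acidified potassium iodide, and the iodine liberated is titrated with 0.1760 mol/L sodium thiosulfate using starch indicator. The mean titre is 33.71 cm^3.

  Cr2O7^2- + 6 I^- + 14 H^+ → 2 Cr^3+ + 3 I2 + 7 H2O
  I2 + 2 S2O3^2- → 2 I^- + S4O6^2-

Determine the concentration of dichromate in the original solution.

0.4096 mol/L

n(S2O3^2-) = 0.03371 × 0.1760 = 5.933 × 10^-3 mol
n(I2) = n(S2O3^2-)/2 = 2.966 × 10^-3 mol
From the 1:3 ratio, n(Cr2O7^2-) in the aliquot = 1/3 × 2.966 × 10^-3 = 9.888 × 10^-4 mol
[Cr2O7^2-]_dilute = 9.888 × 10^-4 / 0.02488 = 0.03974 mol/L
[Cr2O7^2-]_original = 0.03974 × 250.0/24.26 = 0.4096 mol/L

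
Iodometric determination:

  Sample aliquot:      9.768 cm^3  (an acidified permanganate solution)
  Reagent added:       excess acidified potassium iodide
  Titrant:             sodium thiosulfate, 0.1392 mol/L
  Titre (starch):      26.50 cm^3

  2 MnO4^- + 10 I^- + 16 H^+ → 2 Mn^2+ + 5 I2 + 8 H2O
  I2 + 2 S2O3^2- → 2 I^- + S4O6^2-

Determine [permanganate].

n(S2O3^2-) = 0.02650 × 0.1392 = 3.689 × 10^-3 mol
n(I2) = n(S2O3^2-)/2 = 1.844 × 10^-3 mol
From the 2:5 ratio, n(MnO4^-) in the aliquot = 2/5 × 1.844 × 10^-3 = 7.378 × 10^-4 mol
[MnO4^-] = 7.378 × 10^-4 / 0.009768 = 0.07553 mol/L

0.07553 mol/L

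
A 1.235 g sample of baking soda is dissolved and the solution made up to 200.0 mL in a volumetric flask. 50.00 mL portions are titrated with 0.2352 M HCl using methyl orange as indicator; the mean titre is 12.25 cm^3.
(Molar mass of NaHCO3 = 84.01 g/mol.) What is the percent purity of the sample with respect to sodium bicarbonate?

78.40 %

NaHCO3 + HCl → NaCl + H2O + CO2
n(HCl) per titration = 0.01225 × 0.2352 = 2.881 × 10^-3 mol
n(NaHCO3) in each aliquot = 2.881 × 10^-3 mol (1:1 ratio)
n(NaHCO3) in the whole flask = 2.881 × 10^-3 × 200.0/50.00 = 0.01152 mol
mass of NaHCO3 = 0.01152 × 84.01 = 0.9682 g
% NaHCO3 = 0.9682 / 1.235 × 100 = 78.40 %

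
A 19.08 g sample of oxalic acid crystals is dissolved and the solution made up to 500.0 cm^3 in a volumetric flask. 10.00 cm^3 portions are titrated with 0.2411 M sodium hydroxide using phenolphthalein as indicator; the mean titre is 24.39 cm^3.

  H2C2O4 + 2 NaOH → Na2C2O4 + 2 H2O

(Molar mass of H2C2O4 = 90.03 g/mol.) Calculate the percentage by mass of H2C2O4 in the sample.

69.37 %

n(NaOH) per titration = 0.02439 × 0.2411 = 5.880 × 10^-3 mol
From the 1:2 ratio, n(H2C2O4) in each aliquot = 1/2 × 5.880 × 10^-3 = 2.940 × 10^-3 mol
n(H2C2O4) in the whole flask = 2.940 × 10^-3 × 500.0/10.00 = 0.1470 mol
mass of H2C2O4 = 0.1470 × 90.03 = 13.24 g
% H2C2O4 = 13.24 / 19.08 × 100 = 69.37 %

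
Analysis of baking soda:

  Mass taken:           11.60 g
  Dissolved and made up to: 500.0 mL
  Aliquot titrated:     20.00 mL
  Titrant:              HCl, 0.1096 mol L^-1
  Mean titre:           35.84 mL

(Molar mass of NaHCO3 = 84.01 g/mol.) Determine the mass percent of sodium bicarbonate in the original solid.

71.12 %

NaHCO3 + HCl → NaCl + H2O + CO2
n(HCl) per titration = 0.03584 × 0.1096 = 3.928 × 10^-3 mol
n(NaHCO3) in each aliquot = 3.928 × 10^-3 mol (1:1 ratio)
n(NaHCO3) in the whole flask = 3.928 × 10^-3 × 500.0/20.00 = 0.09820 mol
mass of NaHCO3 = 0.09820 × 84.01 = 8.250 g
% NaHCO3 = 8.250 / 11.60 × 100 = 71.12 %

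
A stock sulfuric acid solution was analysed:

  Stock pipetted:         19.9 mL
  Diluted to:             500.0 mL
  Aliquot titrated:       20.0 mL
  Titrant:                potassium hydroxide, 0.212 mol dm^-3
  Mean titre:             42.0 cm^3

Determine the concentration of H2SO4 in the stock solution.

H2SO4 + 2 KOH → K2SO4 + 2 H2O
n(KOH) = 0.0420 × 0.212 = 8.90 × 10^-3 mol
From the 1:2 ratio, n(H2SO4) in the aliquot = 1/2 × 8.90 × 10^-3 = 4.45 × 10^-3 mol
[H2SO4]_dilute = 4.45 × 10^-3 / 0.0200 = 0.223 mol/L
Dilution factor = 500.0 / 19.9 = 25.13
[H2SO4]_stock = 0.223 × 25.13 = 5.59 mol/L

5.59 mol/L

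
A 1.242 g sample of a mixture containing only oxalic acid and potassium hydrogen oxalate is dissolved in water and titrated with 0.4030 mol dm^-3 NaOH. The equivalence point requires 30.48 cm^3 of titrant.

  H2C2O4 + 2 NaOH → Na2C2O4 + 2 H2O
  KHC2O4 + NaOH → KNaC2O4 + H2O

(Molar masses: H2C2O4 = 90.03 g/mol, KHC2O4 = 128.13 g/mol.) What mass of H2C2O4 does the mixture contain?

n(NaOH) = 0.03048 × 0.4030 = 0.01228 mol
Let x = n(H2C2O4), y = n(KHC2O4).
Titrant: 2x + 1y = 0.01228;  mass: 90.03x + 128.13y = 1.242
Solving, x = 1.996 × 10^-3 mol, y = 8.290 × 10^-3 mol
mass of H2C2O4 = 1.996 × 10^-3 × 90.03 = 0.1797 g

0.1797 g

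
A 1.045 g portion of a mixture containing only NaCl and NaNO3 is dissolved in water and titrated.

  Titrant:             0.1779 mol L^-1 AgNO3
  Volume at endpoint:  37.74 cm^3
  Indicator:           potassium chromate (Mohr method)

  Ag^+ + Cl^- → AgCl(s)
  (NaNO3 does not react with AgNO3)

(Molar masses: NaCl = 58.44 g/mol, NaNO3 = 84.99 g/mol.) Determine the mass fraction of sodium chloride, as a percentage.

37.55 %

n(AgNO3) = 0.03774 × 0.1779 = 6.714 × 10^-3 mol
Let x = n(NaCl), y = n(NaNO3).
Titrant: 1x = 6.714 × 10^-3;  mass: 58.44x + 84.99y = 1.045
Solving, x = 6.714 × 10^-3 mol, y = 7.679 × 10^-3 mol
mass of NaCl = 6.714 × 10^-3 × 58.44 = 0.3924 g
% NaCl = 0.3924 / 1.045 × 100 = 37.55 %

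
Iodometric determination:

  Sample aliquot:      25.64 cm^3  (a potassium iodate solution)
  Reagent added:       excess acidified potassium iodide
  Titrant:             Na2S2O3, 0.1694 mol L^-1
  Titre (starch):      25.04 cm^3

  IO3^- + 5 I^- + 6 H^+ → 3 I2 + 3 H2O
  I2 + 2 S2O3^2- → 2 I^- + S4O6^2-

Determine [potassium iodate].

0.02757 mol/L

n(S2O3^2-) = 0.02504 × 0.1694 = 4.242 × 10^-3 mol
n(I2) = n(S2O3^2-)/2 = 2.121 × 10^-3 mol
From the 1:3 ratio, n(IO3^-) in the aliquot = 1/3 × 2.121 × 10^-3 = 7.070 × 10^-4 mol
[IO3^-] = 7.070 × 10^-4 / 0.02564 = 0.02757 mol/L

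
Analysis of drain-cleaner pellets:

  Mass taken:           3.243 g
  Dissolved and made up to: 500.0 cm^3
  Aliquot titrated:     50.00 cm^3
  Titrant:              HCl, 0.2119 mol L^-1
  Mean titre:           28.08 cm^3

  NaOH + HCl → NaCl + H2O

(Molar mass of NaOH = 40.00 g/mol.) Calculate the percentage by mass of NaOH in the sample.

73.39 %

n(HCl) per titration = 0.02808 × 0.2119 = 5.950 × 10^-3 mol
n(NaOH) in each aliquot = 5.950 × 10^-3 mol (1:1 ratio)
n(NaOH) in the whole flask = 5.950 × 10^-3 × 500.0/50.00 = 0.05950 mol
mass of NaOH = 0.05950 × 40.00 = 2.380 g
% NaOH = 2.380 / 3.243 × 100 = 73.39 %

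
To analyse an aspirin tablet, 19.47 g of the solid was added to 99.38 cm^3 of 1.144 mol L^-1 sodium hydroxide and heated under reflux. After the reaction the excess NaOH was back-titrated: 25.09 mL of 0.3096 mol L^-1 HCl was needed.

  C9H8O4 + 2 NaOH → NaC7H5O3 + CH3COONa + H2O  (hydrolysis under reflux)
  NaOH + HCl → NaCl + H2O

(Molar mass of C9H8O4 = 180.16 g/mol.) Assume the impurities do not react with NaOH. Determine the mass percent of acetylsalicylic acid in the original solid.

49.01 %

n(NaOH) added = 0.09938 × 1.144 = 0.1137 mol
n(HCl) used in back-titration = 0.02509 × 0.3096 = 7.768 × 10^-3 mol
n(NaOH) left over = 7.768 × 10^-3 mol (1:1 ratio)
n(NaOH) consumed by analyte = 0.1137 − 7.768 × 10^-3 = 0.1059 mol
From the 1:2 ratio, n(C9H8O4) = 1/2 × 0.1059 = 0.05296 mol
mass of C9H8O4 = 0.05296 × 180.16 = 9.542 g
% C9H8O4 = 9.542 / 19.47 × 100 = 49.01 %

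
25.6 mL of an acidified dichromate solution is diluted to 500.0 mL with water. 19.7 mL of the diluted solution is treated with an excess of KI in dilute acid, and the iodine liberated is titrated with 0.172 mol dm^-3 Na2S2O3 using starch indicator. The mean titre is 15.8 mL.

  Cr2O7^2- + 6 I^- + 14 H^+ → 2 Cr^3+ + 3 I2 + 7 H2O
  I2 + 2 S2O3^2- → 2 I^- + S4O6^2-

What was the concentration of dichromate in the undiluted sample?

n(S2O3^2-) = 0.0158 × 0.172 = 2.72 × 10^-3 mol
n(I2) = n(S2O3^2-)/2 = 1.36 × 10^-3 mol
From the 1:3 ratio, n(Cr2O7^2-) in the aliquot = 1/3 × 1.36 × 10^-3 = 4.53 × 10^-4 mol
[Cr2O7^2-]_dilute = 4.53 × 10^-4 / 0.0197 = 0.0230 mol/L
[Cr2O7^2-]_original = 0.0230 × 500.0/25.6 = 0.449 mol/L

0.449 mol/L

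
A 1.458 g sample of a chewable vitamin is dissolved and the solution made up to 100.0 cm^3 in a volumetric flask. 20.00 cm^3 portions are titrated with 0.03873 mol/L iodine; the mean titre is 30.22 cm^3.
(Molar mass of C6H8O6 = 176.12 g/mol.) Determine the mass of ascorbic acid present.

C6H8O6 + I2 → C6H6O6 + 2 HI
n(I2) per titration = 0.03022 × 0.03873 = 1.170 × 10^-3 mol
n(C6H8O6) in each aliquot = 1.170 × 10^-3 mol (1:1 ratio)
n(C6H8O6) in the whole flask = 1.170 × 10^-3 × 100.0/20.00 = 5.852 × 10^-3 mol
mass of C6H8O6 = 5.852 × 10^-3 × 176.12 = 1.031 g

1.031 g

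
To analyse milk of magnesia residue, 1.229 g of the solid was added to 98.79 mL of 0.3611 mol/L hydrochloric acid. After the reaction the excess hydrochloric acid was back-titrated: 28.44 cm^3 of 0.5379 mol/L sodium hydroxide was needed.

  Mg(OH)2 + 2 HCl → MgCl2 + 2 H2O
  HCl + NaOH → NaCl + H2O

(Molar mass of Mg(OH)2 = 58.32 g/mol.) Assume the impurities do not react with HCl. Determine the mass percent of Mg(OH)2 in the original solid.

48.34 %

n(HCl) added = 0.09879 × 0.3611 = 0.03567 mol
n(NaOH) used in back-titration = 0.02844 × 0.5379 = 0.01530 mol
n(HCl) left over = 0.01530 mol (1:1 ratio)
n(HCl) consumed by analyte = 0.03567 − 0.01530 = 0.02038 mol
From the 1:2 ratio, n(Mg(OH)2) = 1/2 × 0.02038 = 0.01019 mol
mass of Mg(OH)2 = 0.01019 × 58.32 = 0.5941 g
% Mg(OH)2 = 0.5941 / 1.229 × 100 = 48.34 %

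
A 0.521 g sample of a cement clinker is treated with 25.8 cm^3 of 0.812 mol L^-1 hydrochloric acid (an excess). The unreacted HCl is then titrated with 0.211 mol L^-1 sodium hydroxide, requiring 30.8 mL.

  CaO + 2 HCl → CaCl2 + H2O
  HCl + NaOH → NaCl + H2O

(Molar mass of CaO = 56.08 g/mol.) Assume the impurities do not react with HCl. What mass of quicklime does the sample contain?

0.405 g

n(HCl) added = 0.0258 × 0.812 = 0.0209 mol
n(NaOH) used in back-titration = 0.0308 × 0.211 = 6.50 × 10^-3 mol
n(HCl) left over = 6.50 × 10^-3 mol (1:1 ratio)
n(HCl) consumed by analyte = 0.0209 − 6.50 × 10^-3 = 0.0145 mol
From the 1:2 ratio, n(CaO) = 1/2 × 0.0145 = 7.23 × 10^-3 mol
mass of CaO = 7.23 × 10^-3 × 56.08 = 0.405 g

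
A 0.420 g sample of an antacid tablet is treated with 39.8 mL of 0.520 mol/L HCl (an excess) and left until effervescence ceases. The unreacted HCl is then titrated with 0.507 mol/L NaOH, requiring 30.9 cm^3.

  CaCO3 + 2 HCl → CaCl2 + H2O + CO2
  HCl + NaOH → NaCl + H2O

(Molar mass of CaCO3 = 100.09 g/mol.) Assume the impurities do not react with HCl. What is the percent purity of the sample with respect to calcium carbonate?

59.9 %

n(HCl) added = 0.0398 × 0.520 = 0.0207 mol
n(NaOH) used in back-titration = 0.0309 × 0.507 = 0.0157 mol
n(HCl) left over = 0.0157 mol (1:1 ratio)
n(HCl) consumed by analyte = 0.0207 − 0.0157 = 5.03 × 10^-3 mol
From the 1:2 ratio, n(CaCO3) = 1/2 × 5.03 × 10^-3 = 2.51 × 10^-3 mol
mass of CaCO3 = 2.51 × 10^-3 × 100.09 = 0.252 g
% CaCO3 = 0.252 / 0.420 × 100 = 59.9 %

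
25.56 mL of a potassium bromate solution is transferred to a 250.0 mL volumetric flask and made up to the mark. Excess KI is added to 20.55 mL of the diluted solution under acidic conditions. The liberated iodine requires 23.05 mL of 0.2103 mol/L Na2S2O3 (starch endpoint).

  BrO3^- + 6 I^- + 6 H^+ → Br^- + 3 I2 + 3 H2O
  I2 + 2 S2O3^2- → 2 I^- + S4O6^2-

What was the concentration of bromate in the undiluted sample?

0.3845 mol/L

n(S2O3^2-) = 0.02305 × 0.2103 = 4.847 × 10^-3 mol
n(I2) = n(S2O3^2-)/2 = 2.424 × 10^-3 mol
From the 1:3 ratio, n(BrO3^-) in the aliquot = 1/3 × 2.424 × 10^-3 = 8.079 × 10^-4 mol
[BrO3^-]_dilute = 8.079 × 10^-4 / 0.02055 = 0.03931 mol/L
[BrO3^-]_original = 0.03931 × 250.0/25.56 = 0.3845 mol/L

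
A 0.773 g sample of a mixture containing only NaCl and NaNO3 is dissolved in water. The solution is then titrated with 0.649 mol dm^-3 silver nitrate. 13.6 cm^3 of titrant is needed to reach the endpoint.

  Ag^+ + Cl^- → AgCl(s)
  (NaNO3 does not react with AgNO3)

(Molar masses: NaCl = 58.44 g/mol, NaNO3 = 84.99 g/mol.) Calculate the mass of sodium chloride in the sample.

0.516 g

n(AgNO3) = 0.0136 × 0.649 = 8.83 × 10^-3 mol
Let x = n(NaCl), y = n(NaNO3).
Titrant: 1x = 8.83 × 10^-3;  mass: 58.44x + 84.99y = 0.773
Solving, x = 8.83 × 10^-3 mol, y = 3.03 × 10^-3 mol
mass of NaCl = 8.83 × 10^-3 × 58.44 = 0.516 g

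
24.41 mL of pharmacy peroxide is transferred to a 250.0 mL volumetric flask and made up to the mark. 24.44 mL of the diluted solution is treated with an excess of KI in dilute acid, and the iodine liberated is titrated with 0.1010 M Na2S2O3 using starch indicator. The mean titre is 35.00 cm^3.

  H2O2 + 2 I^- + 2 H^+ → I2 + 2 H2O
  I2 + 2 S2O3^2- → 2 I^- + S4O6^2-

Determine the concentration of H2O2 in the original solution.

0.7407 M

n(S2O3^2-) = 0.03500 × 0.1010 = 3.535 × 10^-3 mol
n(I2) = n(S2O3^2-)/2 = 1.767 × 10^-3 mol
n(H2O2) in the aliquot = 1.767 × 10^-3 mol (1:1 ratio)
[H2O2]_dilute = 1.767 × 10^-3 / 0.02444 = 0.07232 mol/L
[H2O2]_original = 0.07232 × 250.0/24.41 = 0.7407 mol/L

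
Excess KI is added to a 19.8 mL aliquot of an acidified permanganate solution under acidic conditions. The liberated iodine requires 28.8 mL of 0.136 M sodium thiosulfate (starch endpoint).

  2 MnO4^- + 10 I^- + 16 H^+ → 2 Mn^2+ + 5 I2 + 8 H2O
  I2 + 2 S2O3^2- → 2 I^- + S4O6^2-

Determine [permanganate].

0.0396 M

n(S2O3^2-) = 0.0288 × 0.136 = 3.92 × 10^-3 mol
n(I2) = n(S2O3^2-)/2 = 1.96 × 10^-3 mol
From the 2:5 ratio, n(MnO4^-) in the aliquot = 2/5 × 1.96 × 10^-3 = 7.83 × 10^-4 mol
[MnO4^-] = 7.83 × 10^-4 / 0.0198 = 0.0396 mol/L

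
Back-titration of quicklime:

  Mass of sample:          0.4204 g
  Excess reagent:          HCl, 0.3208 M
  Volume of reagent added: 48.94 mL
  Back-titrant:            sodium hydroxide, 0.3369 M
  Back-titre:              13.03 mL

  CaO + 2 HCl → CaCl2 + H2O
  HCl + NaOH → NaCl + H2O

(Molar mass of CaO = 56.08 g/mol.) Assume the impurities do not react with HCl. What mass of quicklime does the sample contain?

n(HCl) added = 0.04894 × 0.3208 = 0.01570 mol
n(NaOH) used in back-titration = 0.01303 × 0.3369 = 4.390 × 10^-3 mol
n(HCl) left over = 4.390 × 10^-3 mol (1:1 ratio)
n(HCl) consumed by analyte = 0.01570 − 4.390 × 10^-3 = 0.01131 mol
From the 1:2 ratio, n(CaO) = 1/2 × 0.01131 = 5.655 × 10^-3 mol
mass of CaO = 5.655 × 10^-3 × 56.08 = 0.3171 g

0.3171 g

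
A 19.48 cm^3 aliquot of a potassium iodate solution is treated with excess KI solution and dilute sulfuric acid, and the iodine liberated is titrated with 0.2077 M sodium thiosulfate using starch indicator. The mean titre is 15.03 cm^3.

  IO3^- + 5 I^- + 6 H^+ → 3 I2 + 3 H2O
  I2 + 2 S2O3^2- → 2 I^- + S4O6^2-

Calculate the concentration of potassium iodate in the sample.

n(S2O3^2-) = 0.01503 × 0.2077 = 3.122 × 10^-3 mol
n(I2) = n(S2O3^2-)/2 = 1.561 × 10^-3 mol
From the 1:3 ratio, n(IO3^-) in the aliquot = 1/3 × 1.561 × 10^-3 = 5.203 × 10^-4 mol
[IO3^-] = 5.203 × 10^-4 / 0.01948 = 0.02671 mol/L

0.02671 M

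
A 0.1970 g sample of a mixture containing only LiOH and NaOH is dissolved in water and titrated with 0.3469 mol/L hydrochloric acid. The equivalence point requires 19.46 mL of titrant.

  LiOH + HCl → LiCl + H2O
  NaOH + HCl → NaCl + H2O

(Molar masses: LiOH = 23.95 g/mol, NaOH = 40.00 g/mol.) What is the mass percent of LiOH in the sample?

n(HCl) = 0.01946 × 0.3469 = 6.751 × 10^-3 mol
Let x = n(LiOH), y = n(NaOH).
Titrant: 1x + 1y = 6.751 × 10^-3;  mass: 23.95x + 40.00y = 0.1970
Solving, x = 4.550 × 10^-3 mol, y = 2.201 × 10^-3 mol
mass of LiOH = 4.550 × 10^-3 × 23.95 = 0.1090 g
% LiOH = 0.1090 / 0.1970 × 100 = 55.32 %

55.32 %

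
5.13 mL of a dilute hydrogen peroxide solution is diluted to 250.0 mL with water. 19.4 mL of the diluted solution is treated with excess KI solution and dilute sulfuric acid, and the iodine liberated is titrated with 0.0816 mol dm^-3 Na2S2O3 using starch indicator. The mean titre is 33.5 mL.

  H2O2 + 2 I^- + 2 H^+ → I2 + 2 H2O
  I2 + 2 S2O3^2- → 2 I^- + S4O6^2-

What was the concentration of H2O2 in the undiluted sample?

3.43 mol/L

n(S2O3^2-) = 0.0335 × 0.0816 = 2.73 × 10^-3 mol
n(I2) = n(S2O3^2-)/2 = 1.37 × 10^-3 mol
n(H2O2) in the aliquot = 1.37 × 10^-3 mol (1:1 ratio)
[H2O2]_dilute = 1.37 × 10^-3 / 0.0194 = 0.0705 mol/L
[H2O2]_original = 0.0705 × 250.0/5.13 = 3.43 mol/L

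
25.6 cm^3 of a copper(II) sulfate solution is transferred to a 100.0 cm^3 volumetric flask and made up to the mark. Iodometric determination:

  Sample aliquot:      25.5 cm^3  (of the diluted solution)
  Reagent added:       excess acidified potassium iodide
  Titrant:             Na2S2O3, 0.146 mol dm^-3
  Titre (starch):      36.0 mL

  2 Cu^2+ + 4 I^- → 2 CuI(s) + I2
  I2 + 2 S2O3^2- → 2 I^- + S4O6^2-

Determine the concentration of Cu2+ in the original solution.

n(S2O3^2-) = 0.0360 × 0.146 = 5.26 × 10^-3 mol
n(I2) = n(S2O3^2-)/2 = 2.63 × 10^-3 mol
From the 2:1 ratio, n(Cu2+) in the aliquot = 2/1 × 2.63 × 10^-3 = 5.26 × 10^-3 mol
[Cu2+]_dilute = 5.26 × 10^-3 / 0.0255 = 0.206 mol/L
[Cu2+]_original = 0.206 × 100.0/25.6 = 0.805 mol/L

0.805 mol/L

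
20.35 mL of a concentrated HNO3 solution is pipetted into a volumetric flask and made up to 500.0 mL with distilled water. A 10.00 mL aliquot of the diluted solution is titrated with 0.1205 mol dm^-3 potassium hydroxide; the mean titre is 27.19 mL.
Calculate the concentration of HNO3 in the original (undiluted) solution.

8.050 mol/L

HNO3 + KOH → KNO3 + H2O
n(KOH) = 0.02719 × 0.1205 = 3.276 × 10^-3 mol
n(HNO3) in the aliquot = 3.276 × 10^-3 mol (1:1 ratio)
[HNO3]_dilute = 3.276 × 10^-3 / 0.01000 = 0.3276 mol/L
Dilution factor = 500.0 / 20.35 = 24.57
[HNO3]_stock = 0.3276 × 24.57 = 8.050 mol/L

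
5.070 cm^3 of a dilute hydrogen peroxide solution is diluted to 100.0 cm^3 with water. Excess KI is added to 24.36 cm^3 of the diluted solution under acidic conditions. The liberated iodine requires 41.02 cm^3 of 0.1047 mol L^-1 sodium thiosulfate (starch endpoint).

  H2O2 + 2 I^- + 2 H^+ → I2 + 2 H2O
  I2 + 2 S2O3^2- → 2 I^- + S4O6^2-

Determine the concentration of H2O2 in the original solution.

n(S2O3^2-) = 0.04102 × 0.1047 = 4.295 × 10^-3 mol
n(I2) = n(S2O3^2-)/2 = 2.147 × 10^-3 mol
n(H2O2) in the aliquot = 2.147 × 10^-3 mol (1:1 ratio)
[H2O2]_dilute = 2.147 × 10^-3 / 0.02436 = 0.08815 mol/L
[H2O2]_original = 0.08815 × 100.0/5.070 = 1.739 mol/L

1.739 mol/L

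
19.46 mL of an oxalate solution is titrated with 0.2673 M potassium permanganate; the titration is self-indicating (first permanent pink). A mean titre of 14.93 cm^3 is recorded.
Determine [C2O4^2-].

2 MnO4^- + 5 C2O4^2- + 16 H^+ → 2 Mn^2+ + 10 CO2 + 8 H2O
n(KMnO4) = 0.01493 L × 0.2673 mol/L = 3.991 × 10^-3 mol
From the 5:2 mole ratio, n(C2O4^2-) = 5/2 × 3.991 × 10^-3 = 9.977 × 10^-3 mol
[C2O4^2-] = 9.977 × 10^-3 mol / 0.01946 L = 0.5127 mol/L

0.5127 M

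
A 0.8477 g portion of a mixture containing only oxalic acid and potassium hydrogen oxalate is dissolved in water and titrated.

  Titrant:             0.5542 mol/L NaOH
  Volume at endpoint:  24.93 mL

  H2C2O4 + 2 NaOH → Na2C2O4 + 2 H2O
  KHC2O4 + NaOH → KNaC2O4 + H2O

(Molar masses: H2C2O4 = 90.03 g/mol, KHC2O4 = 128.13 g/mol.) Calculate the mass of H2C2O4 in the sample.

0.4997 g

n(NaOH) = 0.02493 × 0.5542 = 0.01382 mol
Let x = n(H2C2O4), y = n(KHC2O4).
Titrant: 2x + 1y = 0.01382;  mass: 90.03x + 128.13y = 0.8477
Solving, x = 5.550 × 10^-3 mol, y = 2.716 × 10^-3 mol
mass of H2C2O4 = 5.550 × 10^-3 × 90.03 = 0.4997 g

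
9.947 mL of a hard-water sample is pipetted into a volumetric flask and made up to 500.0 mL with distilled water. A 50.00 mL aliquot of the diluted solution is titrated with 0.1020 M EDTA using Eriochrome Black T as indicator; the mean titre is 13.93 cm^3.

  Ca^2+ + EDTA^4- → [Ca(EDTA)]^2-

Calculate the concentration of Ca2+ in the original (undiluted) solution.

n(EDTA) = 0.01393 × 0.1020 = 1.421 × 10^-3 mol
n(Ca2+) in the aliquot = 1.421 × 10^-3 mol (1:1 ratio)
[Ca2+]_dilute = 1.421 × 10^-3 / 0.05000 = 0.02842 mol/L
Dilution factor = 500.0 / 9.947 = 50.27
[Ca2+]_stock = 0.02842 × 50.27 = 1.428 mol/L

1.428 M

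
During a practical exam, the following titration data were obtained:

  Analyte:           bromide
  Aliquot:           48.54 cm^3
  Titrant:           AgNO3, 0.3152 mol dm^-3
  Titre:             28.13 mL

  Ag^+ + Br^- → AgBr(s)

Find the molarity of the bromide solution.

0.1827 mol/L

n(AgNO3) = 0.02813 L × 0.3152 mol/L = 8.867 × 10^-3 mol
n(Br-) = 8.867 × 10^-3 mol (1:1 mole ratio)
[Br-] = 8.867 × 10^-3 mol / 0.04854 L = 0.1827 mol/L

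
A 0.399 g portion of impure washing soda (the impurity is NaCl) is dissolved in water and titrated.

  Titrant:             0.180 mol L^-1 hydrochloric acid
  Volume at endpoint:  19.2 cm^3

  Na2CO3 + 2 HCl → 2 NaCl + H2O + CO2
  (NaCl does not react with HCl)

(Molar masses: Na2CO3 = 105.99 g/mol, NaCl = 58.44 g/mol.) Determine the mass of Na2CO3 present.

n(HCl) = 0.0192 × 0.180 = 3.46 × 10^-3 mol
Let x = n(Na2CO3), y = n(NaCl).
Titrant: 2x = 3.46 × 10^-3;  mass: 105.99x + 58.44y = 0.399
Solving, x = 1.73 × 10^-3 mol, y = 3.69 × 10^-3 mol
mass of Na2CO3 = 1.73 × 10^-3 × 105.99 = 0.183 g

0.183 g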